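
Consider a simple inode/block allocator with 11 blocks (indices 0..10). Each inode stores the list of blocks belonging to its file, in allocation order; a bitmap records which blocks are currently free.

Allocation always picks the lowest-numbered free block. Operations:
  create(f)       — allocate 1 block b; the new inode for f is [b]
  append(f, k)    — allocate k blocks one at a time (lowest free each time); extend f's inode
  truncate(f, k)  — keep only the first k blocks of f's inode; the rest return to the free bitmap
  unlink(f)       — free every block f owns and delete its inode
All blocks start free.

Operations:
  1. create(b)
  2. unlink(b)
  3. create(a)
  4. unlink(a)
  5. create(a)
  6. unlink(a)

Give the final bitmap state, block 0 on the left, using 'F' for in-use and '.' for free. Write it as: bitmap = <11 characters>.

create(b): bitmap=F.......... | b=[0]
unlink(b): bitmap=........... | 
create(a): bitmap=F.......... | a=[0]
unlink(a): bitmap=........... | 
create(a): bitmap=F.......... | a=[0]
unlink(a): bitmap=........... | 

bitmap = ...........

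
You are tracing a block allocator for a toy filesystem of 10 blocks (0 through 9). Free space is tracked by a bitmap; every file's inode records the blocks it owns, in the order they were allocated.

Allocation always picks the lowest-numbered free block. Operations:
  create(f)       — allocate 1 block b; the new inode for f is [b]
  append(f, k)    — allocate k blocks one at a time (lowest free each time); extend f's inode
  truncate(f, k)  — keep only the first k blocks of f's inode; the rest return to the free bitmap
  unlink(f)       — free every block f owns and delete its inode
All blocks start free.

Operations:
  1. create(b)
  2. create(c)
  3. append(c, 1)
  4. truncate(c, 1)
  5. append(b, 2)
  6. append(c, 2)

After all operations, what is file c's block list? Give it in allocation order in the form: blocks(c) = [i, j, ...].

blocks(c) = [1, 4, 5]

  1. create(b)  ⇒  F.........  {b→[0]}
  2. create(c)  ⇒  FF........  {b→[0]; c→[1]}
  3. append(c, 1)  ⇒  FFF.......  {b→[0]; c→[1, 2]}
  4. truncate(c, 1)  ⇒  FF........  {b→[0]; c→[1]}
  5. append(b, 2)  ⇒  FFFF......  {b→[0, 2, 3]; c→[1]}
  6. append(c, 2)  ⇒  FFFFFF....  {b→[0, 2, 3]; c→[1, 4, 5]}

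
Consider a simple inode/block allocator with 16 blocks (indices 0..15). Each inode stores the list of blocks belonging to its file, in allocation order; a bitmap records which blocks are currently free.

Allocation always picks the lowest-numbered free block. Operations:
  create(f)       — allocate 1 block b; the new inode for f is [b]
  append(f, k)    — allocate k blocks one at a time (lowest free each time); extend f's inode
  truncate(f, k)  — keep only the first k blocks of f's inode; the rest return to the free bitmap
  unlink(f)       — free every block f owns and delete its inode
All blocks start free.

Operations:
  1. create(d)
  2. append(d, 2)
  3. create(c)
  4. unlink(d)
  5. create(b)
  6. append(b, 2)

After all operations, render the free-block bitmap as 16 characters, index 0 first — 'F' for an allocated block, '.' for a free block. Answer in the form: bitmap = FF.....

create(d): bitmap=F............... | d=[0]
append(d, 2): bitmap=FFF............. | d=[0, 1, 2]
create(c): bitmap=FFFF............ | c=[3] d=[0, 1, 2]
unlink(d): bitmap=...F............ | c=[3]
create(b): bitmap=F..F............ | b=[0] c=[3]
append(b, 2): bitmap=FFFF............ | b=[0, 1, 2] c=[3]

bitmap = FFFF............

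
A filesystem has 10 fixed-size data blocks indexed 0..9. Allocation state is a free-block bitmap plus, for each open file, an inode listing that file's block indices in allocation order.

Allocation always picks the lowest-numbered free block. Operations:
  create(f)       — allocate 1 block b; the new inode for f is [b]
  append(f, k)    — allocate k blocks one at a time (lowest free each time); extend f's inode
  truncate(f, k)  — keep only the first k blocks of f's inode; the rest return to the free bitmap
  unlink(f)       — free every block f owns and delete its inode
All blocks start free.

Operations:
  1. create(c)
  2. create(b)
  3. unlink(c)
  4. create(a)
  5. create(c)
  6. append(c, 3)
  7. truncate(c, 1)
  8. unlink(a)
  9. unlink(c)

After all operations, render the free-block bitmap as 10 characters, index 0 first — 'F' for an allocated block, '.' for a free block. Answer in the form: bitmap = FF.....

bitmap = .F........

  1. create(c)  ⇒  F.........  {c→[0]}
  2. create(b)  ⇒  FF........  {b→[1]; c→[0]}
  3. unlink(c)  ⇒  .F........  {b→[1]}
  4. create(a)  ⇒  FF........  {a→[0]; b→[1]}
  5. create(c)  ⇒  FFF.......  {a→[0]; b→[1]; c→[2]}
  6. append(c, 3)  ⇒  FFFFFF....  {a→[0]; b→[1]; c→[2, 3, 4, 5]}
  7. truncate(c, 1)  ⇒  FFF.......  {a→[0]; b→[1]; c→[2]}
  8. unlink(a)  ⇒  .FF.......  {b→[1]; c→[2]}
  9. unlink(c)  ⇒  .F........  {b→[1]}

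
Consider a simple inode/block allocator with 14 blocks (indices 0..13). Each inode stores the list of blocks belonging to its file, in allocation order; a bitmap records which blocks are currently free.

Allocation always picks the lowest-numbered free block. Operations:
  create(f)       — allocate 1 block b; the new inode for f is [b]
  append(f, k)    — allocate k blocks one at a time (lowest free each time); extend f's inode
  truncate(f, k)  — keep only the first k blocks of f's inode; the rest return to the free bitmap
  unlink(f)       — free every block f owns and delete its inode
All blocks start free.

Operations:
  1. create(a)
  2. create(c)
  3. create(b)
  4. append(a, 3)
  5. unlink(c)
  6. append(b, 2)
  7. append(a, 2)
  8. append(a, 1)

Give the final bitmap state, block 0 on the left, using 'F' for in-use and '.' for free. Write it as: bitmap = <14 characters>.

[1] create(a) — a=0 (map F.............)
[2] create(c) — a=0 c=1 (map FF............)
[3] create(b) — a=0 b=2 c=1 (map FFF...........)
[4] append(a, 3) — a=0,3,4,5 b=2 c=1 (map FFFFFF........)
[5] unlink(c) — a=0,3,4,5 b=2 (map F.FFFF........)
[6] append(b, 2) — a=0,3,4,5 b=2,1,6 (map FFFFFFF.......)
[7] append(a, 2) — a=0,3,4,5,7,8 b=2,1,6 (map FFFFFFFFF.....)
[8] append(a, 1) — a=0,3,4,5,7,8,9 b=2,1,6 (map FFFFFFFFFF....)

bitmap = FFFFFFFFFF....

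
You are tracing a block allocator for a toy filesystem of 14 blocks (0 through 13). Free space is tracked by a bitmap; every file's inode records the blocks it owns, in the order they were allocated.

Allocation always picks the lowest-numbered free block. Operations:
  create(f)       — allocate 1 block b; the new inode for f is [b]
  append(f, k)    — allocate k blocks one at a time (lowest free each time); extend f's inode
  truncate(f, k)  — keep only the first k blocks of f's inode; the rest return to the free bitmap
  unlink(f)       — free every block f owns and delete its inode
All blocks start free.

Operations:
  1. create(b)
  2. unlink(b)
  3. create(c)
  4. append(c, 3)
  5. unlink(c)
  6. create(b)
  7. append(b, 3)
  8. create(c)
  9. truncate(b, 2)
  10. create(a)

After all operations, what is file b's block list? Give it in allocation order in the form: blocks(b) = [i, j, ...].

[1] create(b) — b=0 (map F.............)
[2] unlink(b) —  (map ..............)
[3] create(c) — c=0 (map F.............)
[4] append(c, 3) — c=0,1,2,3 (map FFFF..........)
[5] unlink(c) —  (map ..............)
[6] create(b) — b=0 (map F.............)
[7] append(b, 3) — b=0,1,2,3 (map FFFF..........)
[8] create(c) — b=0,1,2,3 c=4 (map FFFFF.........)
[9] truncate(b, 2) — b=0,1 c=4 (map FF..F.........)
[10] create(a) — a=2 b=0,1 c=4 (map FFF.F.........)

blocks(b) = [0, 1]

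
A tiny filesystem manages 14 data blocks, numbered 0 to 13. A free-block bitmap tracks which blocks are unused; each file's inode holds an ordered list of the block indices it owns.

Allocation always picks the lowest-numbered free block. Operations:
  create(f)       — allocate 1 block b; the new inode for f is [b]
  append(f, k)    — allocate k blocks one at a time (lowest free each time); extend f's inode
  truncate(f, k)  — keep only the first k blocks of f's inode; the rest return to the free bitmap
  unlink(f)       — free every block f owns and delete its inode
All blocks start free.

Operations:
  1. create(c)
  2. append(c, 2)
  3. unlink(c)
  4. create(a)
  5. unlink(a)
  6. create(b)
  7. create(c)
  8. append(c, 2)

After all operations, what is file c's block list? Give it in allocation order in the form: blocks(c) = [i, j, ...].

blocks(c) = [1, 2, 3]

create(c): bitmap=F............. | c=[0]
append(c, 2): bitmap=FFF........... | c=[0, 1, 2]
unlink(c): bitmap=.............. | 
create(a): bitmap=F............. | a=[0]
unlink(a): bitmap=.............. | 
create(b): bitmap=F............. | b=[0]
create(c): bitmap=FF............ | b=[0] c=[1]
append(c, 2): bitmap=FFFF.......... | b=[0] c=[1, 2, 3]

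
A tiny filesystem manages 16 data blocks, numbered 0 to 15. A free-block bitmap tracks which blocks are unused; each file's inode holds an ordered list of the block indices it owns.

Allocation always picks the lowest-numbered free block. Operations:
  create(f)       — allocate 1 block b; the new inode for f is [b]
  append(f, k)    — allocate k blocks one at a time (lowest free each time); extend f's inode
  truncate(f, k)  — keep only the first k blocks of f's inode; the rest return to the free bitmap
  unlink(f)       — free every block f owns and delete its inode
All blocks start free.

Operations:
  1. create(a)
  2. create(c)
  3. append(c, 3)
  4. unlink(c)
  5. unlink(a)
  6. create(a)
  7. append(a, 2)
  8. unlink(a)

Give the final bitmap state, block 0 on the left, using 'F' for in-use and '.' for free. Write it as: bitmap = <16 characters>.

create(a): bitmap=F............... | a=[0]
create(c): bitmap=FF.............. | a=[0] c=[1]
append(c, 3): bitmap=FFFFF........... | a=[0] c=[1, 2, 3, 4]
unlink(c): bitmap=F............... | a=[0]
unlink(a): bitmap=................ | 
create(a): bitmap=F............... | a=[0]
append(a, 2): bitmap=FFF............. | a=[0, 1, 2]
unlink(a): bitmap=................ | 

bitmap = ................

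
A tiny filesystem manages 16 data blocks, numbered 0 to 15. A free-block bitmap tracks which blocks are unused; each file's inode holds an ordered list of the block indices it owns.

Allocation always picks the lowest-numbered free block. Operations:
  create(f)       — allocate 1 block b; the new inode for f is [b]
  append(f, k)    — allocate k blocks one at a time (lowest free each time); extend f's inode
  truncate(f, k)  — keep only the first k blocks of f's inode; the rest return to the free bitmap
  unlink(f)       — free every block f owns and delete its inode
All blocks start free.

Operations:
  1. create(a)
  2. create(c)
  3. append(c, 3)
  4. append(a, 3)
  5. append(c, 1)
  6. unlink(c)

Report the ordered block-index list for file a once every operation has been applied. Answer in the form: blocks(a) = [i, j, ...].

blocks(a) = [0, 5, 6, 7]

after create(a) → a:[0]  free=[F...............]
after create(c) → a:[0], c:[1]  free=[FF..............]
after append(c, 3) → a:[0], c:[1, 2, 3, 4]  free=[FFFFF...........]
after append(a, 3) → a:[0, 5, 6, 7], c:[1, 2, 3, 4]  free=[FFFFFFFF........]
after append(c, 1) → a:[0, 5, 6, 7], c:[1, 2, 3, 4, 8]  free=[FFFFFFFFF.......]
after unlink(c) → a:[0, 5, 6, 7]  free=[F....FFF........]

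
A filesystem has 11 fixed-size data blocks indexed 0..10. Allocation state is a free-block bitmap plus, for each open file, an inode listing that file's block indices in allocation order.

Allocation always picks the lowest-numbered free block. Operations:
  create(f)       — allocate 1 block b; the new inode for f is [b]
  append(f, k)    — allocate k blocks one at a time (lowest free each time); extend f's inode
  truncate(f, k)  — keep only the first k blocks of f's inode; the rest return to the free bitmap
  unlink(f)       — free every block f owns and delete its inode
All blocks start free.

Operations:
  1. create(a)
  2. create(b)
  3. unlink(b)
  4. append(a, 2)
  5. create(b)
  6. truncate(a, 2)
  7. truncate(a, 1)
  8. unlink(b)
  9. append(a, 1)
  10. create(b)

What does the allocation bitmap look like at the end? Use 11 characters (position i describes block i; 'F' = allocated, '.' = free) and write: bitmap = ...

after create(a) → a:[0]  free=[F..........]
after create(b) → a:[0], b:[1]  free=[FF.........]
after unlink(b) → a:[0]  free=[F..........]
after append(a, 2) → a:[0, 1, 2]  free=[FFF........]
after create(b) → a:[0, 1, 2], b:[3]  free=[FFFF.......]
after truncate(a, 2) → a:[0, 1], b:[3]  free=[FF.F.......]
after truncate(a, 1) → a:[0], b:[3]  free=[F..F.......]
after unlink(b) → a:[0]  free=[F..........]
after append(a, 1) → a:[0, 1]  free=[FF.........]
after create(b) → a:[0, 1], b:[2]  free=[FFF........]

bitmap = FFF........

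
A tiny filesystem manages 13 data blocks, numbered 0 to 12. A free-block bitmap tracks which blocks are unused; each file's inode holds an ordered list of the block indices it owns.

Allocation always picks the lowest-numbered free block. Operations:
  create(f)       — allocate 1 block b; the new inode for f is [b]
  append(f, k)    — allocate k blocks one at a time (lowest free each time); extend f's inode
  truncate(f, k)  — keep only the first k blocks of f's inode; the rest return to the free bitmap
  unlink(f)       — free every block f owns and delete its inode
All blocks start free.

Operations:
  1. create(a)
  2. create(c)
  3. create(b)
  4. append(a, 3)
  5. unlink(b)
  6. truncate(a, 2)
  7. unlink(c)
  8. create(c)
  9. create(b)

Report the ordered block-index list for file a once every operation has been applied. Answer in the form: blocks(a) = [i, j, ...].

blocks(a) = [0, 3]

[1] create(a) — a=0 (map F............)
[2] create(c) — a=0 c=1 (map FF...........)
[3] create(b) — a=0 b=2 c=1 (map FFF..........)
[4] append(a, 3) — a=0,3,4,5 b=2 c=1 (map FFFFFF.......)
[5] unlink(b) — a=0,3,4,5 c=1 (map FF.FFF.......)
[6] truncate(a, 2) — a=0,3 c=1 (map FF.F.........)
[7] unlink(c) — a=0,3 (map F..F.........)
[8] create(c) — a=0,3 c=1 (map FF.F.........)
[9] create(b) — a=0,3 b=2 c=1 (map FFFF.........)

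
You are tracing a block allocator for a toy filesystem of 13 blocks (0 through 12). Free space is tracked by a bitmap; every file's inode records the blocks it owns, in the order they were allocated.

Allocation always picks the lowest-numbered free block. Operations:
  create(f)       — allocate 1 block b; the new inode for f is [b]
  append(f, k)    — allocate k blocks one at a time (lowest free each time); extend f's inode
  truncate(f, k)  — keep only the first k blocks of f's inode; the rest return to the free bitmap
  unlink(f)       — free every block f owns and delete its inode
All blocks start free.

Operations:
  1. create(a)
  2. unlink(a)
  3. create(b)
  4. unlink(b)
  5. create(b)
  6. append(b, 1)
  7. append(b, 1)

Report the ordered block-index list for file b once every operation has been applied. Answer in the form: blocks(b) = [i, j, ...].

  1. create(a)  ⇒  F............  {a→[0]}
  2. unlink(a)  ⇒  .............  {}
  3. create(b)  ⇒  F............  {b→[0]}
  4. unlink(b)  ⇒  .............  {}
  5. create(b)  ⇒  F............  {b→[0]}
  6. append(b, 1)  ⇒  FF...........  {b→[0, 1]}
  7. append(b, 1)  ⇒  FFF..........  {b→[0, 1, 2]}

blocks(b) = [0, 1, 2]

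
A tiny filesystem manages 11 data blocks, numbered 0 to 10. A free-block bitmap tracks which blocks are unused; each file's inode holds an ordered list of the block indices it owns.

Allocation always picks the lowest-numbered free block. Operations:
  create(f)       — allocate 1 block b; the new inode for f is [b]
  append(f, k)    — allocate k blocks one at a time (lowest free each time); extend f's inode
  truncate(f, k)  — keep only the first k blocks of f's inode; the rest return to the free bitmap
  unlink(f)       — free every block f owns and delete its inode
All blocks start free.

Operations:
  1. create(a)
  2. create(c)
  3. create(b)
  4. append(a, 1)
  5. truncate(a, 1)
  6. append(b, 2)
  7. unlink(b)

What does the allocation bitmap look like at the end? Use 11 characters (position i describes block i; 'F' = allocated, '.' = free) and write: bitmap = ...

bitmap = FF.........

  1. create(a)  ⇒  F..........  {a→[0]}
  2. create(c)  ⇒  FF.........  {a→[0]; c→[1]}
  3. create(b)  ⇒  FFF........  {a→[0]; b→[2]; c→[1]}
  4. append(a, 1)  ⇒  FFFF.......  {a→[0, 3]; b→[2]; c→[1]}
  5. truncate(a, 1)  ⇒  FFF........  {a→[0]; b→[2]; c→[1]}
  6. append(b, 2)  ⇒  FFFFF......  {a→[0]; b→[2, 3, 4]; c→[1]}
  7. unlink(b)  ⇒  FF.........  {a→[0]; c→[1]}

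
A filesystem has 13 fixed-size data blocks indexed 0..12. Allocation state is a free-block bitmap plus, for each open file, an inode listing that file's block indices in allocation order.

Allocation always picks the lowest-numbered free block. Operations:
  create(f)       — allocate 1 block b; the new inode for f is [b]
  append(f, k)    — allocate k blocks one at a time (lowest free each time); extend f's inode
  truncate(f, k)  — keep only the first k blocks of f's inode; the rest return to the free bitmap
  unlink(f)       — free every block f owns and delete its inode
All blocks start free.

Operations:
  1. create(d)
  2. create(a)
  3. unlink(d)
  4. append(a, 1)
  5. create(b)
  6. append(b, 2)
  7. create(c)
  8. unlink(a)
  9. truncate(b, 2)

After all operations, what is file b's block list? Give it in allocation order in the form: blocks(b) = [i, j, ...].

blocks(b) = [2, 3]

create(d): bitmap=F............ | d=[0]
create(a): bitmap=FF........... | a=[1] d=[0]
unlink(d): bitmap=.F........... | a=[1]
append(a, 1): bitmap=FF........... | a=[1, 0]
create(b): bitmap=FFF.......... | a=[1, 0] b=[2]
append(b, 2): bitmap=FFFFF........ | a=[1, 0] b=[2, 3, 4]
create(c): bitmap=FFFFFF....... | a=[1, 0] b=[2, 3, 4] c=[5]
unlink(a): bitmap=..FFFF....... | b=[2, 3, 4] c=[5]
truncate(b, 2): bitmap=..FF.F....... | b=[2, 3] c=[5]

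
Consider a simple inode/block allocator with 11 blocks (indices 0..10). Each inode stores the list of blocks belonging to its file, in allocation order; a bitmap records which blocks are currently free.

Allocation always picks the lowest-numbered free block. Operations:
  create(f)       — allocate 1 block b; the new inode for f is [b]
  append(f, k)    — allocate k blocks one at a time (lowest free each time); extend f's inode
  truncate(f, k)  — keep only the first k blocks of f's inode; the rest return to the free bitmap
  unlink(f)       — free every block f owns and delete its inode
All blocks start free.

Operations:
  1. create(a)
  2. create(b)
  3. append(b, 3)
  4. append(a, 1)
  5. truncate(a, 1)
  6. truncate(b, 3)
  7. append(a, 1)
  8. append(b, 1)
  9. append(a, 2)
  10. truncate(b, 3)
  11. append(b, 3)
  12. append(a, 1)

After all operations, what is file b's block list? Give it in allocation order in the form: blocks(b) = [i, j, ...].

create(a): bitmap=F.......... | a=[0]
create(b): bitmap=FF......... | a=[0] b=[1]
append(b, 3): bitmap=FFFFF...... | a=[0] b=[1, 2, 3, 4]
append(a, 1): bitmap=FFFFFF..... | a=[0, 5] b=[1, 2, 3, 4]
truncate(a, 1): bitmap=FFFFF...... | a=[0] b=[1, 2, 3, 4]
truncate(b, 3): bitmap=FFFF....... | a=[0] b=[1, 2, 3]
append(a, 1): bitmap=FFFFF...... | a=[0, 4] b=[1, 2, 3]
append(b, 1): bitmap=FFFFFF..... | a=[0, 4] b=[1, 2, 3, 5]
append(a, 2): bitmap=FFFFFFFF... | a=[0, 4, 6, 7] b=[1, 2, 3, 5]
truncate(b, 3): bitmap=FFFFF.FF... | a=[0, 4, 6, 7] b=[1, 2, 3]
append(b, 3): bitmap=FFFFFFFFFF. | a=[0, 4, 6, 7] b=[1, 2, 3, 5, 8, 9]
append(a, 1): bitmap=FFFFFFFFFFF | a=[0, 4, 6, 7, 10] b=[1, 2, 3, 5, 8, 9]

blocks(b) = [1, 2, 3, 5, 8, 9]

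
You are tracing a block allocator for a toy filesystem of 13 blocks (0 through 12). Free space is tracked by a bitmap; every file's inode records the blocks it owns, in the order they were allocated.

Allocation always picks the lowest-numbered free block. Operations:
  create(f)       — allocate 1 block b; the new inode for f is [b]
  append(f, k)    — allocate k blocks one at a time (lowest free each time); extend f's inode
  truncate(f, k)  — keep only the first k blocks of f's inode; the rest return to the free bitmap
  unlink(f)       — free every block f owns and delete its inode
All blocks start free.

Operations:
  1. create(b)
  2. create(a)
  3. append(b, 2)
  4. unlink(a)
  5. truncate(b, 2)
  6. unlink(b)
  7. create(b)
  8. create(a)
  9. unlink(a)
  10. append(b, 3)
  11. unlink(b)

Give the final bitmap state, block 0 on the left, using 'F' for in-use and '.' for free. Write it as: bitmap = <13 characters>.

  1. create(b)  ⇒  F............  {b→[0]}
  2. create(a)  ⇒  FF...........  {a→[1]; b→[0]}
  3. append(b, 2)  ⇒  FFFF.........  {a→[1]; b→[0, 2, 3]}
  4. unlink(a)  ⇒  F.FF.........  {b→[0, 2, 3]}
  5. truncate(b, 2)  ⇒  F.F..........  {b→[0, 2]}
  6. unlink(b)  ⇒  .............  {}
  7. create(b)  ⇒  F............  {b→[0]}
  8. create(a)  ⇒  FF...........  {a→[1]; b→[0]}
  9. unlink(a)  ⇒  F............  {b→[0]}
  10. append(b, 3)  ⇒  FFFF.........  {b→[0, 1, 2, 3]}
  11. unlink(b)  ⇒  .............  {}

bitmap = .............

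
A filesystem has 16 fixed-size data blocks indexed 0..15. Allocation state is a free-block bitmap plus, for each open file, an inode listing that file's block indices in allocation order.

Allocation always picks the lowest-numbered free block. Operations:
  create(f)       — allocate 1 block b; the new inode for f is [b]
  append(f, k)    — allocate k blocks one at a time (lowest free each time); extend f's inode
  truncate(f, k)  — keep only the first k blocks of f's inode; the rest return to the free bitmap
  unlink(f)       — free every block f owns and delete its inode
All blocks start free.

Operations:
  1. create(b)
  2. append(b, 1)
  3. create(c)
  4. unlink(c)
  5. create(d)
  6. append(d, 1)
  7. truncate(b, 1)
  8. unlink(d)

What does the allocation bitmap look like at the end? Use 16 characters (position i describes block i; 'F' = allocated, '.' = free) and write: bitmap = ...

bitmap = F...............

  1. create(b)  ⇒  F...............  {b→[0]}
  2. append(b, 1)  ⇒  FF..............  {b→[0, 1]}
  3. create(c)  ⇒  FFF.............  {b→[0, 1]; c→[2]}
  4. unlink(c)  ⇒  FF..............  {b→[0, 1]}
  5. create(d)  ⇒  FFF.............  {b→[0, 1]; d→[2]}
  6. append(d, 1)  ⇒  FFFF............  {b→[0, 1]; d→[2, 3]}
  7. truncate(b, 1)  ⇒  F.FF............  {b→[0]; d→[2, 3]}
  8. unlink(d)  ⇒  F...............  {b→[0]}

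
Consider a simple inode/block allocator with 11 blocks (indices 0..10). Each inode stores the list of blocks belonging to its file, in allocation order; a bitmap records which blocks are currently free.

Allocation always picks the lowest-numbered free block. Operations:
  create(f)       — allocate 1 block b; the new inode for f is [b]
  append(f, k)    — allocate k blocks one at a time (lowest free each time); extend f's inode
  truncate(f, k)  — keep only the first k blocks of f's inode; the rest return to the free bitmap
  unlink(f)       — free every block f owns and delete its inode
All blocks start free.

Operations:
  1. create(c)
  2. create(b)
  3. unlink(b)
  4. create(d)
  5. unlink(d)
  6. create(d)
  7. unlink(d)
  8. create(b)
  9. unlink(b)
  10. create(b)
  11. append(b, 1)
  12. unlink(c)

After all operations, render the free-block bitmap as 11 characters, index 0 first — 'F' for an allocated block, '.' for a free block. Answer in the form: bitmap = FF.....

create(c): bitmap=F.......... | c=[0]
create(b): bitmap=FF......... | b=[1] c=[0]
unlink(b): bitmap=F.......... | c=[0]
create(d): bitmap=FF......... | c=[0] d=[1]
unlink(d): bitmap=F.......... | c=[0]
create(d): bitmap=FF......... | c=[0] d=[1]
unlink(d): bitmap=F.......... | c=[0]
create(b): bitmap=FF......... | b=[1] c=[0]
unlink(b): bitmap=F.......... | c=[0]
create(b): bitmap=FF......... | b=[1] c=[0]
append(b, 1): bitmap=FFF........ | b=[1, 2] c=[0]
unlink(c): bitmap=.FF........ | b=[1, 2]

bitmap = .FF........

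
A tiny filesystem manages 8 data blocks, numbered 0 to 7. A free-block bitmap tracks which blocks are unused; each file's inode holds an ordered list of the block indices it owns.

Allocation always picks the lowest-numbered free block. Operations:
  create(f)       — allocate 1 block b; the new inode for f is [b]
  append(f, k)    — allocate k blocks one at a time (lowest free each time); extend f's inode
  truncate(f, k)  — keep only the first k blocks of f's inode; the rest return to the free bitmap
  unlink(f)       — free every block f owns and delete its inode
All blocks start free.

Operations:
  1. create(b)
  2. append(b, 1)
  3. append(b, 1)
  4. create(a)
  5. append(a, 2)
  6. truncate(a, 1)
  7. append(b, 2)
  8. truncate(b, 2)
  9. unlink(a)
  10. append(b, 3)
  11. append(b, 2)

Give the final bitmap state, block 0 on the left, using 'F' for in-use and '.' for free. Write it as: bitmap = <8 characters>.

after create(b) → b:[0]  free=[F.......]
after append(b, 1) → b:[0, 1]  free=[FF......]
after append(b, 1) → b:[0, 1, 2]  free=[FFF.....]
after create(a) → a:[3], b:[0, 1, 2]  free=[FFFF....]
after append(a, 2) → a:[3, 4, 5], b:[0, 1, 2]  free=[FFFFFF..]
after truncate(a, 1) → a:[3], b:[0, 1, 2]  free=[FFFF....]
after append(b, 2) → a:[3], b:[0, 1, 2, 4, 5]  free=[FFFFFF..]
after truncate(b, 2) → a:[3], b:[0, 1]  free=[FF.F....]
after unlink(a) → b:[0, 1]  free=[FF......]
after append(b, 3) → b:[0, 1, 2, 3, 4]  free=[FFFFF...]
after append(b, 2) → b:[0, 1, 2, 3, 4, 5, 6]  free=[FFFFFFF.]

bitmap = FFFFFFF.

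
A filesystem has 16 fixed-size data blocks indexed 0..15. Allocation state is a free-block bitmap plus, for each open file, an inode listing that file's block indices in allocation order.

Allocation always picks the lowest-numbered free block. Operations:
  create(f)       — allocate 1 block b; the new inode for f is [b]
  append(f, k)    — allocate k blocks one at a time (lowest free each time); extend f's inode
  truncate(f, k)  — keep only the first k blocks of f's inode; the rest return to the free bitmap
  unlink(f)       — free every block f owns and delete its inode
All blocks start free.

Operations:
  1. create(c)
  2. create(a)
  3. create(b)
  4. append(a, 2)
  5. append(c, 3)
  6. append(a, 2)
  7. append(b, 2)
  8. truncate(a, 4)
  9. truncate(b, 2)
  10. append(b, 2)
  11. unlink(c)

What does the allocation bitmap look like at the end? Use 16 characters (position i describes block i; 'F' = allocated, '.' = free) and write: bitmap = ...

  1. create(c)  ⇒  F...............  {c→[0]}
  2. create(a)  ⇒  FF..............  {a→[1]; c→[0]}
  3. create(b)  ⇒  FFF.............  {a→[1]; b→[2]; c→[0]}
  4. append(a, 2)  ⇒  FFFFF...........  {a→[1, 3, 4]; b→[2]; c→[0]}
  5. append(c, 3)  ⇒  FFFFFFFF........  {a→[1, 3, 4]; b→[2]; c→[0, 5, 6, 7]}
  6. append(a, 2)  ⇒  FFFFFFFFFF......  {a→[1, 3, 4, 8, 9]; b→[2]; c→[0, 5, 6, 7]}
  7. append(b, 2)  ⇒  FFFFFFFFFFFF....  {a→[1, 3, 4, 8, 9]; b→[2, 10, 11]; c→[0, 5, 6, 7]}
  8. truncate(a, 4)  ⇒  FFFFFFFFF.FF....  {a→[1, 3, 4, 8]; b→[2, 10, 11]; c→[0, 5, 6, 7]}
  9. truncate(b, 2)  ⇒  FFFFFFFFF.F.....  {a→[1, 3, 4, 8]; b→[2, 10]; c→[0, 5, 6, 7]}
  10. append(b, 2)  ⇒  FFFFFFFFFFFF....  {a→[1, 3, 4, 8]; b→[2, 10, 9, 11]; c→[0, 5, 6, 7]}
  11. unlink(c)  ⇒  .FFFF...FFFF....  {a→[1, 3, 4, 8]; b→[2, 10, 9, 11]}

bitmap = .FFFF...FFFF....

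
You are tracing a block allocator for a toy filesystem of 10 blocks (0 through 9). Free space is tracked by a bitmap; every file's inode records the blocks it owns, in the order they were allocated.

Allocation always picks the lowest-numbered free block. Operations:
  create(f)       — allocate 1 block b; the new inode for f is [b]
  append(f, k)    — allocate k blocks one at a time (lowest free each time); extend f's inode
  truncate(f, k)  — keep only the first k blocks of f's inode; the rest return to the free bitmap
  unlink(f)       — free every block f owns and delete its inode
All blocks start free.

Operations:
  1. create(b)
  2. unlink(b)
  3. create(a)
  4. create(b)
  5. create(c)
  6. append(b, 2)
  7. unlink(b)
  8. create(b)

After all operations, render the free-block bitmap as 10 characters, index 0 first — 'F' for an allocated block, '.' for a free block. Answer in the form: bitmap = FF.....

[1] create(b) — b=0 (map F.........)
[2] unlink(b) —  (map ..........)
[3] create(a) — a=0 (map F.........)
[4] create(b) — a=0 b=1 (map FF........)
[5] create(c) — a=0 b=1 c=2 (map FFF.......)
[6] append(b, 2) — a=0 b=1,3,4 c=2 (map FFFFF.....)
[7] unlink(b) — a=0 c=2 (map F.F.......)
[8] create(b) — a=0 b=1 c=2 (map FFF.......)

bitmap = FFF.......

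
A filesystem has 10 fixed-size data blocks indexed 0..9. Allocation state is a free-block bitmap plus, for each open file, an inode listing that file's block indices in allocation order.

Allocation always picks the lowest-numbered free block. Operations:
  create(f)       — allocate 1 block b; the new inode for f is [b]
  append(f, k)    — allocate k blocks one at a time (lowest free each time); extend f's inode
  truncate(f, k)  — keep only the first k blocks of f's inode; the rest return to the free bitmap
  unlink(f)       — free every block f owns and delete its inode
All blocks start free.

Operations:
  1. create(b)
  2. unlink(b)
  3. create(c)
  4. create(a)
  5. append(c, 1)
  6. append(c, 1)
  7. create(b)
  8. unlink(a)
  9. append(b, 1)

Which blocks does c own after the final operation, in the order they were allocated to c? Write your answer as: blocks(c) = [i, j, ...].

blocks(c) = [0, 2, 3]

create(b): bitmap=F......... | b=[0]
unlink(b): bitmap=.......... | 
create(c): bitmap=F......... | c=[0]
create(a): bitmap=FF........ | a=[1] c=[0]
append(c, 1): bitmap=FFF....... | a=[1] c=[0, 2]
append(c, 1): bitmap=FFFF...... | a=[1] c=[0, 2, 3]
create(b): bitmap=FFFFF..... | a=[1] b=[4] c=[0, 2, 3]
unlink(a): bitmap=F.FFF..... | b=[4] c=[0, 2, 3]
append(b, 1): bitmap=FFFFF..... | b=[4, 1] c=[0, 2, 3]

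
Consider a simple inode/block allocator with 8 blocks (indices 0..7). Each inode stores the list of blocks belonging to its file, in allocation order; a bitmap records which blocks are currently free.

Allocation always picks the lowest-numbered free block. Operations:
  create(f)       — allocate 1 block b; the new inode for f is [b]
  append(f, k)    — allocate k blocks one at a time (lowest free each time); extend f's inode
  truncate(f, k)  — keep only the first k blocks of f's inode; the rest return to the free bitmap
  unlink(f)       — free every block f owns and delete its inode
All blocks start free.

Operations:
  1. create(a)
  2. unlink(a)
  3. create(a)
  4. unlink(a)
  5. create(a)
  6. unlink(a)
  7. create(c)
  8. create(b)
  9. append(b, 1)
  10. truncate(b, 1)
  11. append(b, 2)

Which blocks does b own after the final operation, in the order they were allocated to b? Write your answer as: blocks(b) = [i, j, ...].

blocks(b) = [1, 2, 3]

  1. create(a)  ⇒  F.......  {a→[0]}
  2. unlink(a)  ⇒  ........  {}
  3. create(a)  ⇒  F.......  {a→[0]}
  4. unlink(a)  ⇒  ........  {}
  5. create(a)  ⇒  F.......  {a→[0]}
  6. unlink(a)  ⇒  ........  {}
  7. create(c)  ⇒  F.......  {c→[0]}
  8. create(b)  ⇒  FF......  {b→[1]; c→[0]}
  9. append(b, 1)  ⇒  FFF.....  {b→[1, 2]; c→[0]}
  10. truncate(b, 1)  ⇒  FF......  {b→[1]; c→[0]}
  11. append(b, 2)  ⇒  FFFF....  {b→[1, 2, 3]; c→[0]}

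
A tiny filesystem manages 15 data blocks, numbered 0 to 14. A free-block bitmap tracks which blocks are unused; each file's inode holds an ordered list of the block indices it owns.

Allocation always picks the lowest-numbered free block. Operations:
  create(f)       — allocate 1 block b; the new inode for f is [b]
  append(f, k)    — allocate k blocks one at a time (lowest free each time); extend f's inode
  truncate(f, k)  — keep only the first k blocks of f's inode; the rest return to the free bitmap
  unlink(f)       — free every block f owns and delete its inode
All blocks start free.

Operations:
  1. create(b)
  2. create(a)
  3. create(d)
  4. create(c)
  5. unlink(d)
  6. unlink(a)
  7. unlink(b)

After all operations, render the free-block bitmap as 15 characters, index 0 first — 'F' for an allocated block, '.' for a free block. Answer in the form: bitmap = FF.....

bitmap = ...F...........

create(b): bitmap=F.............. | b=[0]
create(a): bitmap=FF............. | a=[1] b=[0]
create(d): bitmap=FFF............ | a=[1] b=[0] d=[2]
create(c): bitmap=FFFF........... | a=[1] b=[0] c=[3] d=[2]
unlink(d): bitmap=FF.F........... | a=[1] b=[0] c=[3]
unlink(a): bitmap=F..F........... | b=[0] c=[3]
unlink(b): bitmap=...F........... | c=[3]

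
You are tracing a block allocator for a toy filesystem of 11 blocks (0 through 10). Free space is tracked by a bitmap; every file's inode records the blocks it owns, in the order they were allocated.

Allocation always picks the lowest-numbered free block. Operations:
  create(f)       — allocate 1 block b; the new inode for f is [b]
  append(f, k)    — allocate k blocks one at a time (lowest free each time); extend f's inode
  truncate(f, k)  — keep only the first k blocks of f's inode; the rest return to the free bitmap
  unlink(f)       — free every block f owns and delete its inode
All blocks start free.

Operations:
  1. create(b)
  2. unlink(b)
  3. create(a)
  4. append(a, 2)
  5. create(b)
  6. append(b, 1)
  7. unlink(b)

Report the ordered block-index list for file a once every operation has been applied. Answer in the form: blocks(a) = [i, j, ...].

blocks(a) = [0, 1, 2]

[1] create(b) — b=0 (map F..........)
[2] unlink(b) —  (map ...........)
[3] create(a) — a=0 (map F..........)
[4] append(a, 2) — a=0,1,2 (map FFF........)
[5] create(b) — a=0,1,2 b=3 (map FFFF.......)
[6] append(b, 1) — a=0,1,2 b=3,4 (map FFFFF......)
[7] unlink(b) — a=0,1,2 (map FFF........)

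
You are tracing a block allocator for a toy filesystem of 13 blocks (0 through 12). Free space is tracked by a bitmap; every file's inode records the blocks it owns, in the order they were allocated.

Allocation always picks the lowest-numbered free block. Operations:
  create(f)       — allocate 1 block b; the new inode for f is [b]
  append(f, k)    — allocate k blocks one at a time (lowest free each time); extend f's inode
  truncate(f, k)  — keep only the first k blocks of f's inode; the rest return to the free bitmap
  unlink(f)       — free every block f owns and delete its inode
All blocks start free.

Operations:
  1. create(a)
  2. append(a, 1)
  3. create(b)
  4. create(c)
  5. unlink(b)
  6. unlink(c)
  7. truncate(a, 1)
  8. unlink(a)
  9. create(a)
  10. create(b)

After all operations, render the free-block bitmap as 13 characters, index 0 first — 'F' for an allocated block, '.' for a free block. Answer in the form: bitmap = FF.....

after create(a) → a:[0]  free=[F............]
after append(a, 1) → a:[0, 1]  free=[FF...........]
after create(b) → a:[0, 1], b:[2]  free=[FFF..........]
after create(c) → a:[0, 1], b:[2], c:[3]  free=[FFFF.........]
after unlink(b) → a:[0, 1], c:[3]  free=[FF.F.........]
after unlink(c) → a:[0, 1]  free=[FF...........]
after truncate(a, 1) → a:[0]  free=[F............]
after unlink(a) →   free=[.............]
after create(a) → a:[0]  free=[F............]
after create(b) → a:[0], b:[1]  free=[FF...........]

bitmap = FF...........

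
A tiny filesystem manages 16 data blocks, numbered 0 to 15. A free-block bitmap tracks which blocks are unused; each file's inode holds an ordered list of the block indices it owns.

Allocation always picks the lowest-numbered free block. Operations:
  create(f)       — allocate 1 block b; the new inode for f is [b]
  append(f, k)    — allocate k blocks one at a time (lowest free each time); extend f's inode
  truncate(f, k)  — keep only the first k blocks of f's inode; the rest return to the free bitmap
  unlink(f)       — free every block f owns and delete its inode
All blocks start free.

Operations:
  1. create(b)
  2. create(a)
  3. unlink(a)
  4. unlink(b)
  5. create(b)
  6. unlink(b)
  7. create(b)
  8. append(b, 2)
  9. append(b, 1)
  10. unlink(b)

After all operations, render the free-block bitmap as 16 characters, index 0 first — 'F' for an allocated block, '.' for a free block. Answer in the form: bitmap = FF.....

bitmap = ................

create(b): bitmap=F............... | b=[0]
create(a): bitmap=FF.............. | a=[1] b=[0]
unlink(a): bitmap=F............... | b=[0]
unlink(b): bitmap=................ | 
create(b): bitmap=F............... | b=[0]
unlink(b): bitmap=................ | 
create(b): bitmap=F............... | b=[0]
append(b, 2): bitmap=FFF............. | b=[0, 1, 2]
append(b, 1): bitmap=FFFF............ | b=[0, 1, 2, 3]
unlink(b): bitmap=................ | 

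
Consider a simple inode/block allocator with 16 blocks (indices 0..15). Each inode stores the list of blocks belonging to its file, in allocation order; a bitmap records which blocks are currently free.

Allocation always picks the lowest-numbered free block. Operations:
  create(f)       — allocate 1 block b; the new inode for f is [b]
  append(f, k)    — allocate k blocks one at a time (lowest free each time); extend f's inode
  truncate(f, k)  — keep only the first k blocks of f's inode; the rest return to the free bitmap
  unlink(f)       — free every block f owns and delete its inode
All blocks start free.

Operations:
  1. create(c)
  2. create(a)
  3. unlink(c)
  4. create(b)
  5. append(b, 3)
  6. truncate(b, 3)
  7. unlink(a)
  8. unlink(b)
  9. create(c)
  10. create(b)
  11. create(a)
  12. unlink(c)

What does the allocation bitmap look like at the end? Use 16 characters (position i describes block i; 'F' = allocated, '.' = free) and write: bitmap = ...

create(c): bitmap=F............... | c=[0]
create(a): bitmap=FF.............. | a=[1] c=[0]
unlink(c): bitmap=.F.............. | a=[1]
create(b): bitmap=FF.............. | a=[1] b=[0]
append(b, 3): bitmap=FFFFF........... | a=[1] b=[0, 2, 3, 4]
truncate(b, 3): bitmap=FFFF............ | a=[1] b=[0, 2, 3]
unlink(a): bitmap=F.FF............ | b=[0, 2, 3]
unlink(b): bitmap=................ | 
create(c): bitmap=F............... | c=[0]
create(b): bitmap=FF.............. | b=[1] c=[0]
create(a): bitmap=FFF............. | a=[2] b=[1] c=[0]
unlink(c): bitmap=.FF............. | a=[2] b=[1]

bitmap = .FF.............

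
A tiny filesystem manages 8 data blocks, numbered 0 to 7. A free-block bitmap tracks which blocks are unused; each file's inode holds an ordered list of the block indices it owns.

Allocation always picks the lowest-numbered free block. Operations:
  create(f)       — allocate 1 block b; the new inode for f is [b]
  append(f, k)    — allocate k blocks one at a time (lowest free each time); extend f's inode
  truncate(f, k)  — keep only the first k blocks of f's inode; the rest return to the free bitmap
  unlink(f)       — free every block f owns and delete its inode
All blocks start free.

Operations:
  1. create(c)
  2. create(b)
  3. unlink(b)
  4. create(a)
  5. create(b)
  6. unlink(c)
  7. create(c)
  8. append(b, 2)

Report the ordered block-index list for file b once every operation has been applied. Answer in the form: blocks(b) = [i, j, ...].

after create(c) → c:[0]  free=[F.......]
after create(b) → b:[1], c:[0]  free=[FF......]
after unlink(b) → c:[0]  free=[F.......]
after create(a) → a:[1], c:[0]  free=[FF......]
after create(b) → a:[1], b:[2], c:[0]  free=[FFF.....]
after unlink(c) → a:[1], b:[2]  free=[.FF.....]
after create(c) → a:[1], b:[2], c:[0]  free=[FFF.....]
after append(b, 2) → a:[1], b:[2, 3, 4], c:[0]  free=[FFFFF...]

blocks(b) = [2, 3, 4]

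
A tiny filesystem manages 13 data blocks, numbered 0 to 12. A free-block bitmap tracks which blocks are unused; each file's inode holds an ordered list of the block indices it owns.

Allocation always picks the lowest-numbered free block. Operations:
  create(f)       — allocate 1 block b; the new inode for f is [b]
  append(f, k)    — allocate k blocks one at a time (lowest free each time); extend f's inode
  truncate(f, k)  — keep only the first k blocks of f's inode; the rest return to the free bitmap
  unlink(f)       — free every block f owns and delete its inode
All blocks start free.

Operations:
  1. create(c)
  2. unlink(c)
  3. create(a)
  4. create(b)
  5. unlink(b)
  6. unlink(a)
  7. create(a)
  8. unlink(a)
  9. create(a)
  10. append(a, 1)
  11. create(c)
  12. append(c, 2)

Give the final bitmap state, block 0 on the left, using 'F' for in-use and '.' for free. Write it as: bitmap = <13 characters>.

bitmap = FFFFF........

after create(c) → c:[0]  free=[F............]
after unlink(c) →   free=[.............]
after create(a) → a:[0]  free=[F............]
after create(b) → a:[0], b:[1]  free=[FF...........]
after unlink(b) → a:[0]  free=[F............]
after unlink(a) →   free=[.............]
after create(a) → a:[0]  free=[F............]
after unlink(a) →   free=[.............]
after create(a) → a:[0]  free=[F............]
after append(a, 1) → a:[0, 1]  free=[FF...........]
after create(c) → a:[0, 1], c:[2]  free=[FFF..........]
after append(c, 2) → a:[0, 1], c:[2, 3, 4]  free=[FFFFF........]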